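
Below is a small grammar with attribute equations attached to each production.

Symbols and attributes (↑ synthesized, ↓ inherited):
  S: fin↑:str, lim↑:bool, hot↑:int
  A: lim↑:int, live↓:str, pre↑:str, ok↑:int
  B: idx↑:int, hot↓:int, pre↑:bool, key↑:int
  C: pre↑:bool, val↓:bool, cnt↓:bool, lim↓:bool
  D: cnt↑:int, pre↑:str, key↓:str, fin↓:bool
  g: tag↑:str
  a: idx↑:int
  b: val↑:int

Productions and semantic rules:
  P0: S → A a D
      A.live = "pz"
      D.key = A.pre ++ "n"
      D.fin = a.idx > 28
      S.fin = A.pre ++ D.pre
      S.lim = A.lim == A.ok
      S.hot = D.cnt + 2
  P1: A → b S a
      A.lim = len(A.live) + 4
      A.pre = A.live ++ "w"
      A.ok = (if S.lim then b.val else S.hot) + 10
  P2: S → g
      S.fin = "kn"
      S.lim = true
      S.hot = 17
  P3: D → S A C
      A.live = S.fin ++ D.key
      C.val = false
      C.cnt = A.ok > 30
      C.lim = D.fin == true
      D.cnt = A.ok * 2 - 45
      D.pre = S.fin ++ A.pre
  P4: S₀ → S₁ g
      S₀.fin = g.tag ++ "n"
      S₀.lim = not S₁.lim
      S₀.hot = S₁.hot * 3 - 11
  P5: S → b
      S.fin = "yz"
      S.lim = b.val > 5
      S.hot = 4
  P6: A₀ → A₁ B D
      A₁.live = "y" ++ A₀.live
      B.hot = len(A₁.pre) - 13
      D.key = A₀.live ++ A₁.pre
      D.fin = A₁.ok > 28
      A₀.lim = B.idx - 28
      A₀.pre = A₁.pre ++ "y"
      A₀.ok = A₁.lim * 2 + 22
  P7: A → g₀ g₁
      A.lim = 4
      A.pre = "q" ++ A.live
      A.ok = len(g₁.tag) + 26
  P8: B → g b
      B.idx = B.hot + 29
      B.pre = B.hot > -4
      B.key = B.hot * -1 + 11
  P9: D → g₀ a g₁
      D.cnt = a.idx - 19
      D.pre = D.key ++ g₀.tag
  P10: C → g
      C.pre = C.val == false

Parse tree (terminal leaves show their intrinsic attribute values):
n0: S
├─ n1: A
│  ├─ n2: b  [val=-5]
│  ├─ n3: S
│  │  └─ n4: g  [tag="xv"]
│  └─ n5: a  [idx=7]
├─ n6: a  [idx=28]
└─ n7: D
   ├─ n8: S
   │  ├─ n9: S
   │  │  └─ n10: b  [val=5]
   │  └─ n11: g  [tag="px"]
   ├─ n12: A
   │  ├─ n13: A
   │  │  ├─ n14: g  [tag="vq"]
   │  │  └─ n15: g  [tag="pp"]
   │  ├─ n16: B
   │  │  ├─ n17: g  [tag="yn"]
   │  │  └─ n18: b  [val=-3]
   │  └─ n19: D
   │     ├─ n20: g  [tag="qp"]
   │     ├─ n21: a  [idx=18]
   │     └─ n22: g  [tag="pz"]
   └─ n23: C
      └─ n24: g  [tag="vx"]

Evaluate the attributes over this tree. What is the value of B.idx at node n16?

1. n1.live = "pz"  ["pz"]
2. n2.val = -5  [terminal]
3. n4.tag = "xv"  [terminal]
4. n3.fin = "kn"  ["kn"]
5. n3.lim = true  [true]
6. n3.hot = 17  [17]
7. n5.idx = 7  [terminal]
8. n1.lim = 6  [len(A.live) + 4]
9. n1.pre = "pzw"  [A.live ++ "w"]
10. n1.ok = 5  [(if S.lim then b.val else S.hot) + 10]
11. n6.idx = 28  [terminal]
12. n7.key = "pzwn"  [A.pre ++ "n"]
13. n7.fin = false  [a.idx > 28]
14. n10.val = 5  [terminal]
15. n9.fin = "yz"  ["yz"]
16. n9.lim = false  [b.val > 5]
17. n9.hot = 4  [4]
18. n11.tag = "px"  [terminal]
19. n8.fin = "pxn"  [g.tag ++ "n"]
20. n8.lim = true  [not S₁.lim]
21. n8.hot = 1  [S₁.hot * 3 - 11]
22. n12.live = "pxnpzwn"  [S.fin ++ D.key]
23. n13.live = "ypxnpzwn"  ["y" ++ A₀.live]
24. n14.tag = "vq"  [terminal]
25. n15.tag = "pp"  [terminal]
26. n13.lim = 4  [4]
27. n13.pre = "qypxnpzwn"  ["q" ++ A.live]
28. n13.ok = 28  [len(g₁.tag) + 26]
29. n16.hot = -4  [len(A₁.pre) - 13]
30. n17.tag = "yn"  [terminal]
31. n18.val = -3  [terminal]
32. n16.idx = 25  [B.hot + 29]
33. n16.pre = false  [B.hot > -4]
34. n16.key = 15  [B.hot * -1 + 11]
35. n19.key = "pxnpzwnqypxnpzwn"  [A₀.live ++ A₁.pre]
36. n19.fin = false  [A₁.ok > 28]
37. n20.tag = "qp"  [terminal]
38. n21.idx = 18  [terminal]
39. n22.tag = "pz"  [terminal]
40. n19.cnt = -1  [a.idx - 19]
41. n19.pre = "pxnpzwnqypxnpzwnqp"  [D.key ++ g₀.tag]
42. n12.lim = -3  [B.idx - 28]
43. n12.pre = "qypxnpzwny"  [A₁.pre ++ "y"]
44. n12.ok = 30  [A₁.lim * 2 + 22]
45. n23.val = false  [false]
46. n23.cnt = false  [A.ok > 30]
47. n23.lim = false  [D.fin == true]
48. n24.tag = "vx"  [terminal]
49. n23.pre = true  [C.val == false]
50. n7.cnt = 15  [A.ok * 2 - 45]
51. n7.pre = "pxnqypxnpzwny"  [S.fin ++ A.pre]
52. n0.fin = "pzwpxnqypxnpzwny"  [A.pre ++ D.pre]
53. n0.lim = false  [A.lim == A.ok]
54. n0.hot = 17  [D.cnt + 2]

25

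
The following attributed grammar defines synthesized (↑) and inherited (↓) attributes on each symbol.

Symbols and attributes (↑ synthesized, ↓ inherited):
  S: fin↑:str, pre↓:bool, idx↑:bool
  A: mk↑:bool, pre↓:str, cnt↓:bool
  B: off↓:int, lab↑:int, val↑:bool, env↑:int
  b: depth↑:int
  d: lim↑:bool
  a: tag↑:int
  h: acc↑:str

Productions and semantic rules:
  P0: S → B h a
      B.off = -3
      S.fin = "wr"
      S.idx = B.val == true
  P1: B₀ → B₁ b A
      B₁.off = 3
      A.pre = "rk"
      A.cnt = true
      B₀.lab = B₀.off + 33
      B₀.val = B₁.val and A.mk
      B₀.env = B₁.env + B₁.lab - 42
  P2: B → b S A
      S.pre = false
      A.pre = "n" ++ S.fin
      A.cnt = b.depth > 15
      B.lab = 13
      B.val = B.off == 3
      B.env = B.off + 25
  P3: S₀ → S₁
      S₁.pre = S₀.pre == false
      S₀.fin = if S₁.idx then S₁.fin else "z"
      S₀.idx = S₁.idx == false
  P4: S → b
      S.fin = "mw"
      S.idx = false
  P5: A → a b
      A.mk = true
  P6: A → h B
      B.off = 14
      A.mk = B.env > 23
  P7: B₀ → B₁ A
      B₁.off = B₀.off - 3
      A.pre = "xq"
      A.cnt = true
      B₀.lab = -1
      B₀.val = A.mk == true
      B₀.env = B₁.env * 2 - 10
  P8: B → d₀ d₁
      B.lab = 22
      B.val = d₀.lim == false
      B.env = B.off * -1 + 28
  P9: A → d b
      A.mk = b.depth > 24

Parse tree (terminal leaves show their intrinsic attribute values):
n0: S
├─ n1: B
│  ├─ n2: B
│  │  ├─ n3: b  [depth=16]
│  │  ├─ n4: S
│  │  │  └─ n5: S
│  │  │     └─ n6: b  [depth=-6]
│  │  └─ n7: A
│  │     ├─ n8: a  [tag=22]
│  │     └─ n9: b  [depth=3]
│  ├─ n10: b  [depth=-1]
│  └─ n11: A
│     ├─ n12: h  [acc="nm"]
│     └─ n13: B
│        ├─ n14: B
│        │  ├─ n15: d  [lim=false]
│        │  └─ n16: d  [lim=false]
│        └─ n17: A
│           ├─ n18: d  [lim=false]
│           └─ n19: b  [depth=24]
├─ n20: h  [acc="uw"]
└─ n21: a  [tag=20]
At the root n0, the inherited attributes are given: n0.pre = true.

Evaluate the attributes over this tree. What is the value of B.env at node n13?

24

1. n0.pre = true  [given at root]
2. n1.off = -3  [-3]
3. n2.off = 3  [3]
4. n3.depth = 16  [terminal]
5. n4.pre = false  [false]
6. n5.pre = true  [S₀.pre == false]
7. n6.depth = -6  [terminal]
8. n5.fin = "mw"  ["mw"]
9. n5.idx = false  [false]
10. n4.fin = "z"  [if S₁.idx then S₁.fin else "z"]
11. n4.idx = true  [S₁.idx == false]
12. n7.pre = "nz"  ["n" ++ S.fin]
13. n7.cnt = true  [b.depth > 15]
14. n8.tag = 22  [terminal]
15. n9.depth = 3  [terminal]
16. n7.mk = true  [true]
17. n2.lab = 13  [13]
18. n2.val = true  [B.off == 3]
19. n2.env = 28  [B.off + 25]
20. n10.depth = -1  [terminal]
21. n11.pre = "rk"  ["rk"]
22. n11.cnt = true  [true]
23. n12.acc = "nm"  [terminal]
24. n13.off = 14  [14]
25. n14.off = 11  [B₀.off - 3]
26. n15.lim = false  [terminal]
27. n16.lim = false  [terminal]
28. n14.lab = 22  [22]
29. n14.val = true  [d₀.lim == false]
30. n14.env = 17  [B.off * -1 + 28]
31. n17.pre = "xq"  ["xq"]
32. n17.cnt = true  [true]
33. n18.lim = false  [terminal]
34. n19.depth = 24  [terminal]
35. n17.mk = false  [b.depth > 24]
36. n13.lab = -1  [-1]
37. n13.val = false  [A.mk == true]
38. n13.env = 24  [B₁.env * 2 - 10]
39. n11.mk = true  [B.env > 23]
40. n1.lab = 30  [B₀.off + 33]
41. n1.val = true  [B₁.val and A.mk]
42. n1.env = -1  [B₁.env + B₁.lab - 42]
43. n20.acc = "uw"  [terminal]
44. n21.tag = 20  [terminal]
45. n0.fin = "wr"  ["wr"]
46. n0.idx = true  [B.val == true]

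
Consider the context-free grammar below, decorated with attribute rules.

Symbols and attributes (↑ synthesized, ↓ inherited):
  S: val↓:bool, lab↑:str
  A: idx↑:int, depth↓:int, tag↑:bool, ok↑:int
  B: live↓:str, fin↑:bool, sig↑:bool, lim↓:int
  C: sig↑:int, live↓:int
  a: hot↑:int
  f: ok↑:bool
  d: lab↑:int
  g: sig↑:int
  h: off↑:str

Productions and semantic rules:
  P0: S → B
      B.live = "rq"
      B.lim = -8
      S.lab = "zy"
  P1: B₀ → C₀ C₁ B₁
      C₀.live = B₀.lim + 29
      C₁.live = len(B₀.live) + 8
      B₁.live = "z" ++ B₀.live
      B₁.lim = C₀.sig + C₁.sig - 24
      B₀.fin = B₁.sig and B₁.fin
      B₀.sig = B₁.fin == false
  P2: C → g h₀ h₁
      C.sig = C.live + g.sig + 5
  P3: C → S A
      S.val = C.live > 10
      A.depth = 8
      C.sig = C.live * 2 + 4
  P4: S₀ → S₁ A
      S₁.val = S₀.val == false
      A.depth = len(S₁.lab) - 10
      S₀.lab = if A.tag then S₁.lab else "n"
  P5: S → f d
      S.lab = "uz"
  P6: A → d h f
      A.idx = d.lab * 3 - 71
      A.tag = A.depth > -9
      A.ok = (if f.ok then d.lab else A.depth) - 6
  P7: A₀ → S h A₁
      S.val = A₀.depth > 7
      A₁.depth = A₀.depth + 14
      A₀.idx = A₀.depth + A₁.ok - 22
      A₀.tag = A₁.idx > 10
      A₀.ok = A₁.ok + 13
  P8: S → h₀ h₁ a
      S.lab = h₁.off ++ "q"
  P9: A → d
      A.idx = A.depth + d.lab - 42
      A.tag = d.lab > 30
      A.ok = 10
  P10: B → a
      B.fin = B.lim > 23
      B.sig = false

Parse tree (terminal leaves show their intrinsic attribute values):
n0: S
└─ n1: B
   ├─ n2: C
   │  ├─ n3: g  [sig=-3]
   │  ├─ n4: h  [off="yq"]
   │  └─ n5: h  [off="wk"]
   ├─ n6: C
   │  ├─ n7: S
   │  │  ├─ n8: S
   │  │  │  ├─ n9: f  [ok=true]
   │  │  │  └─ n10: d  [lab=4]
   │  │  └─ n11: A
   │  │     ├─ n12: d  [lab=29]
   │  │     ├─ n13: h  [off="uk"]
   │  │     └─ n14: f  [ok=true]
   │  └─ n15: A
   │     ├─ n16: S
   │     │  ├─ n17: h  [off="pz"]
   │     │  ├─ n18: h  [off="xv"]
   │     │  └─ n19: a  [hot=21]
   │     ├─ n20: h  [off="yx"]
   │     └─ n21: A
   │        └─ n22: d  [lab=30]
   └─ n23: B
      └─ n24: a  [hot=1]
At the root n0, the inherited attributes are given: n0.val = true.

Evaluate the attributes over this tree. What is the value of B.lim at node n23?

1. n0.val = true  [given at root]
2. n1.live = "rq"  ["rq"]
3. n1.lim = -8  [-8]
4. n2.live = 21  [B₀.lim + 29]
5. n3.sig = -3  [terminal]
6. n4.off = "yq"  [terminal]
7. n5.off = "wk"  [terminal]
8. n2.sig = 23  [C.live + g.sig + 5]
9. n6.live = 10  [len(B₀.live) + 8]
10. n7.val = false  [C.live > 10]
11. n8.val = true  [S₀.val == false]
12. n9.ok = true  [terminal]
13. n10.lab = 4  [terminal]
14. n8.lab = "uz"  ["uz"]
15. n11.depth = -8  [len(S₁.lab) - 10]
16. n12.lab = 29  [terminal]
17. n13.off = "uk"  [terminal]
18. n14.ok = true  [terminal]
19. n11.idx = 16  [d.lab * 3 - 71]
20. n11.tag = true  [A.depth > -9]
21. n11.ok = 23  [(if f.ok then d.lab else A.depth) - 6]
22. n7.lab = "uz"  [if A.tag then S₁.lab else "n"]
23. n15.depth = 8  [8]
24. n16.val = true  [A₀.depth > 7]
25. n17.off = "pz"  [terminal]
26. n18.off = "xv"  [terminal]
27. n19.hot = 21  [terminal]
28. n16.lab = "xvq"  [h₁.off ++ "q"]
29. n20.off = "yx"  [terminal]
30. n21.depth = 22  [A₀.depth + 14]
31. n22.lab = 30  [terminal]
32. n21.idx = 10  [A.depth + d.lab - 42]
33. n21.tag = false  [d.lab > 30]
34. n21.ok = 10  [10]
35. n15.idx = -4  [A₀.depth + A₁.ok - 22]
36. n15.tag = false  [A₁.idx > 10]
37. n15.ok = 23  [A₁.ok + 13]
38. n6.sig = 24  [C.live * 2 + 4]
39. n23.live = "zrq"  ["z" ++ B₀.live]
40. n23.lim = 23  [C₀.sig + C₁.sig - 24]
41. n24.hot = 1  [terminal]
42. n23.fin = false  [B.lim > 23]
43. n23.sig = false  [false]
44. n1.fin = false  [B₁.sig and B₁.fin]
45. n1.sig = true  [B₁.fin == false]
46. n0.lab = "zy"  ["zy"]

23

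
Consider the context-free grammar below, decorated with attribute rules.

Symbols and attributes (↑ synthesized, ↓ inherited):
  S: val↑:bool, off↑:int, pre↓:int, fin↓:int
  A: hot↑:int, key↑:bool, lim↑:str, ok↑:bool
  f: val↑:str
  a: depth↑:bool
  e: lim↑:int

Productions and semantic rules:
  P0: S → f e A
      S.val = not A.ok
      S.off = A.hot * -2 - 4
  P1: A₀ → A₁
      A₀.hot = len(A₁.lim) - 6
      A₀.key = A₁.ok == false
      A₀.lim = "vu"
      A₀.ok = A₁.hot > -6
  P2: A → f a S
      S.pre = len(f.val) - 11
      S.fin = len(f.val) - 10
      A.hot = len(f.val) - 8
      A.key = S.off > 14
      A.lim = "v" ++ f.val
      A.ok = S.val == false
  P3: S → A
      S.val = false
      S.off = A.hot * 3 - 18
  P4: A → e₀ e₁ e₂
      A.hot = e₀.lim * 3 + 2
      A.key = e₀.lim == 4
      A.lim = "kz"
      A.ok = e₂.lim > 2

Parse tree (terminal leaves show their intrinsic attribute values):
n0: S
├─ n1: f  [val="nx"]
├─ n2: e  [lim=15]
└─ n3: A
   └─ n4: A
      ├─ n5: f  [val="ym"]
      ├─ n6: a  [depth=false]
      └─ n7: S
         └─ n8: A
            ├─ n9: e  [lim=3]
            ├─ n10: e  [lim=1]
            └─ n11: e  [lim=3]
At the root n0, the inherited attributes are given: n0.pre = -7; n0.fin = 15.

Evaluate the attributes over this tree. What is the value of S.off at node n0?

1. n0.pre = -7  [given at root]
2. n0.fin = 15  [given at root]
3. n1.val = "nx"  [terminal]
4. n2.lim = 15  [terminal]
5. n5.val = "ym"  [terminal]
6. n6.depth = false  [terminal]
7. n7.pre = -9  [len(f.val) - 11]
8. n7.fin = -8  [len(f.val) - 10]
9. n9.lim = 3  [terminal]
10. n10.lim = 1  [terminal]
11. n11.lim = 3  [terminal]
12. n8.hot = 11  [e₀.lim * 3 + 2]
13. n8.key = false  [e₀.lim == 4]
14. n8.lim = "kz"  ["kz"]
15. n8.ok = true  [e₂.lim > 2]
16. n7.val = false  [false]
17. n7.off = 15  [A.hot * 3 - 18]
18. n4.hot = -6  [len(f.val) - 8]
19. n4.key = true  [S.off > 14]
20. n4.lim = "vym"  ["v" ++ f.val]
21. n4.ok = true  [S.val == false]
22. n3.hot = -3  [len(A₁.lim) - 6]
23. n3.key = false  [A₁.ok == false]
24. n3.lim = "vu"  ["vu"]
25. n3.ok = false  [A₁.hot > -6]
26. n0.val = true  [not A.ok]
27. n0.off = 2  [A.hot * -2 - 4]

2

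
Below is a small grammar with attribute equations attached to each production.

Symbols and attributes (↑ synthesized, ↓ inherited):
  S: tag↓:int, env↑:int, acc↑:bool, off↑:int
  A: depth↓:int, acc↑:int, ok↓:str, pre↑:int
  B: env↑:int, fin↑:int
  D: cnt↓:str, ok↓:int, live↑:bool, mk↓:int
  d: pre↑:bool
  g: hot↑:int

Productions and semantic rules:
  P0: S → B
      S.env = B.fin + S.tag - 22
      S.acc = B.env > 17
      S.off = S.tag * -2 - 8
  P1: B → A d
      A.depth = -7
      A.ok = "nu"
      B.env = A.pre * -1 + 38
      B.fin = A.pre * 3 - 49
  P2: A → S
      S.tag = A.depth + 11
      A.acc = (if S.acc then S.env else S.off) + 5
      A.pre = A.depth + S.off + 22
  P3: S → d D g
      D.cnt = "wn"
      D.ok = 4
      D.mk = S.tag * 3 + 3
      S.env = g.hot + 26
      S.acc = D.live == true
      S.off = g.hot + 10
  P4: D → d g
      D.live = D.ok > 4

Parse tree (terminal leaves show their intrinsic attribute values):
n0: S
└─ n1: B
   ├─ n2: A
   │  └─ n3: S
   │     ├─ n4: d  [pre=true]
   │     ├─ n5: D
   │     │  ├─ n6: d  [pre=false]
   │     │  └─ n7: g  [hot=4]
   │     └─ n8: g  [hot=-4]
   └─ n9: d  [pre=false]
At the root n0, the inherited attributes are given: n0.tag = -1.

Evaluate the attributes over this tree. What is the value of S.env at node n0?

1. n0.tag = -1  [given at root]
2. n2.depth = -7  [-7]
3. n2.ok = "nu"  ["nu"]
4. n3.tag = 4  [A.depth + 11]
5. n4.pre = true  [terminal]
6. n5.cnt = "wn"  ["wn"]
7. n5.ok = 4  [4]
8. n5.mk = 15  [S.tag * 3 + 3]
9. n6.pre = false  [terminal]
10. n7.hot = 4  [terminal]
11. n5.live = false  [D.ok > 4]
12. n8.hot = -4  [terminal]
13. n3.env = 22  [g.hot + 26]
14. n3.acc = false  [D.live == true]
15. n3.off = 6  [g.hot + 10]
16. n2.acc = 11  [(if S.acc then S.env else S.off) + 5]
17. n2.pre = 21  [A.depth + S.off + 22]
18. n9.pre = false  [terminal]
19. n1.env = 17  [A.pre * -1 + 38]
20. n1.fin = 14  [A.pre * 3 - 49]
21. n0.env = -9  [B.fin + S.tag - 22]
22. n0.acc = false  [B.env > 17]
23. n0.off = -6  [S.tag * -2 - 8]

-9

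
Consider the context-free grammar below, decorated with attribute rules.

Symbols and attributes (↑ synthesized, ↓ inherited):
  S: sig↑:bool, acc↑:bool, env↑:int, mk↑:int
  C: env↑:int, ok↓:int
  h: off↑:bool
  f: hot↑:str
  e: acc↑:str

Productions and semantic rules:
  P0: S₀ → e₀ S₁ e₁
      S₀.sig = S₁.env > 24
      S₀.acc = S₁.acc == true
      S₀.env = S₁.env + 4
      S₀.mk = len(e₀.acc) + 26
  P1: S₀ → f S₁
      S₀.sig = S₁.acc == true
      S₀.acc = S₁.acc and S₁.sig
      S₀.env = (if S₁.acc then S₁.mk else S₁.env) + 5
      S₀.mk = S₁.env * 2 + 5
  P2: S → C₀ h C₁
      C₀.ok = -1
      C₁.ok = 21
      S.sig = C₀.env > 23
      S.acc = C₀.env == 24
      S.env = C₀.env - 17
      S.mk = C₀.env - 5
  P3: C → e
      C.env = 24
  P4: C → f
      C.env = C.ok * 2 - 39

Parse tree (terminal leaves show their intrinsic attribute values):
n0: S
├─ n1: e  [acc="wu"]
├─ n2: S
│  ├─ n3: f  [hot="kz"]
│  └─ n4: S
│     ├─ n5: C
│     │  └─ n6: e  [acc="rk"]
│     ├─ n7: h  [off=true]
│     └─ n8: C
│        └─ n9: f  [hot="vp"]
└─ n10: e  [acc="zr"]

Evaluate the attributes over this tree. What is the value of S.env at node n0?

28

1. n1.acc = "wu"  [terminal]
2. n3.hot = "kz"  [terminal]
3. n5.ok = -1  [-1]
4. n6.acc = "rk"  [terminal]
5. n5.env = 24  [24]
6. n7.off = true  [terminal]
7. n8.ok = 21  [21]
8. n9.hot = "vp"  [terminal]
9. n8.env = 3  [C.ok * 2 - 39]
10. n4.sig = true  [C₀.env > 23]
11. n4.acc = true  [C₀.env == 24]
12. n4.env = 7  [C₀.env - 17]
13. n4.mk = 19  [C₀.env - 5]
14. n2.sig = true  [S₁.acc == true]
15. n2.acc = true  [S₁.acc and S₁.sig]
16. n2.env = 24  [(if S₁.acc then S₁.mk else S₁.env) + 5]
17. n2.mk = 19  [S₁.env * 2 + 5]
18. n10.acc = "zr"  [terminal]
19. n0.sig = false  [S₁.env > 24]
20. n0.acc = true  [S₁.acc == true]
21. n0.env = 28  [S₁.env + 4]
22. n0.mk = 28  [len(e₀.acc) + 26]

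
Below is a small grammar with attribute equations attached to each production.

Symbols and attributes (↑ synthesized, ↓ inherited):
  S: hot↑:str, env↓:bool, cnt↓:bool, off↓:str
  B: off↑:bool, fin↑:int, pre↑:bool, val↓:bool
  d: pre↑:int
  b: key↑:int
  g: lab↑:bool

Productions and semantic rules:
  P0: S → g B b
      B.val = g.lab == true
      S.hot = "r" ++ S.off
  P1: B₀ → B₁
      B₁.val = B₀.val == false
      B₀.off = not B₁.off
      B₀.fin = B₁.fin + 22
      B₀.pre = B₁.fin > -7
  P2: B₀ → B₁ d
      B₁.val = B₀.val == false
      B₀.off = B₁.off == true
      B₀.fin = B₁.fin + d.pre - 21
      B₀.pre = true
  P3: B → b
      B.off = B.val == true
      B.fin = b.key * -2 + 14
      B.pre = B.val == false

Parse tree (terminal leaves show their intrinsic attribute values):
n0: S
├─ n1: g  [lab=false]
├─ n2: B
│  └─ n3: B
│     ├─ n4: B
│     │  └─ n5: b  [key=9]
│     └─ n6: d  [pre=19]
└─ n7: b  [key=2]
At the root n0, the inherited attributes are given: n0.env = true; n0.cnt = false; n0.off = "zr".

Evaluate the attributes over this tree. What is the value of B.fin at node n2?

1. n0.env = true  [given at root]
2. n0.cnt = false  [given at root]
3. n0.off = "zr"  [given at root]
4. n1.lab = false  [terminal]
5. n2.val = false  [g.lab == true]
6. n3.val = true  [B₀.val == false]
7. n4.val = false  [B₀.val == false]
8. n5.key = 9  [terminal]
9. n4.off = false  [B.val == true]
10. n4.fin = -4  [b.key * -2 + 14]
11. n4.pre = true  [B.val == false]
12. n6.pre = 19  [terminal]
13. n3.off = false  [B₁.off == true]
14. n3.fin = -6  [B₁.fin + d.pre - 21]
15. n3.pre = true  [true]
16. n2.off = true  [not B₁.off]
17. n2.fin = 16  [B₁.fin + 22]
18. n2.pre = true  [B₁.fin > -7]
19. n7.key = 2  [terminal]
20. n0.hot = "rzr"  ["r" ++ S.off]

16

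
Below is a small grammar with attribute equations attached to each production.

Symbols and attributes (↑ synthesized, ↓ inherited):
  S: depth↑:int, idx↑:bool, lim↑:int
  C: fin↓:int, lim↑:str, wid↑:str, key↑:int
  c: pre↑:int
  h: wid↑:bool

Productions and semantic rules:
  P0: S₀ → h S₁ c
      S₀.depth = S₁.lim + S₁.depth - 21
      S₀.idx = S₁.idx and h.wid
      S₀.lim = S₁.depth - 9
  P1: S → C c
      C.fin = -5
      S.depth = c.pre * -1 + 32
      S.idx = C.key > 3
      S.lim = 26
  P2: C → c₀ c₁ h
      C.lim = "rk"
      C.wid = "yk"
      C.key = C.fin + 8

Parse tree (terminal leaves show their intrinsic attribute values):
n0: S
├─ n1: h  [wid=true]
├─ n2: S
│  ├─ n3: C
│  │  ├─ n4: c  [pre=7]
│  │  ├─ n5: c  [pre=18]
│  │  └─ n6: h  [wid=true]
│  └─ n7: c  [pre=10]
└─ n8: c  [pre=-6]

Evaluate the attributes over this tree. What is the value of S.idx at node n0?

false

1. n1.wid = true  [terminal]
2. n3.fin = -5  [-5]
3. n4.pre = 7  [terminal]
4. n5.pre = 18  [terminal]
5. n6.wid = true  [terminal]
6. n3.lim = "rk"  ["rk"]
7. n3.wid = "yk"  ["yk"]
8. n3.key = 3  [C.fin + 8]
9. n7.pre = 10  [terminal]
10. n2.depth = 22  [c.pre * -1 + 32]
11. n2.idx = false  [C.key > 3]
12. n2.lim = 26  [26]
13. n8.pre = -6  [terminal]
14. n0.depth = 27  [S₁.lim + S₁.depth - 21]
15. n0.idx = false  [S₁.idx and h.wid]
16. n0.lim = 13  [S₁.depth - 9]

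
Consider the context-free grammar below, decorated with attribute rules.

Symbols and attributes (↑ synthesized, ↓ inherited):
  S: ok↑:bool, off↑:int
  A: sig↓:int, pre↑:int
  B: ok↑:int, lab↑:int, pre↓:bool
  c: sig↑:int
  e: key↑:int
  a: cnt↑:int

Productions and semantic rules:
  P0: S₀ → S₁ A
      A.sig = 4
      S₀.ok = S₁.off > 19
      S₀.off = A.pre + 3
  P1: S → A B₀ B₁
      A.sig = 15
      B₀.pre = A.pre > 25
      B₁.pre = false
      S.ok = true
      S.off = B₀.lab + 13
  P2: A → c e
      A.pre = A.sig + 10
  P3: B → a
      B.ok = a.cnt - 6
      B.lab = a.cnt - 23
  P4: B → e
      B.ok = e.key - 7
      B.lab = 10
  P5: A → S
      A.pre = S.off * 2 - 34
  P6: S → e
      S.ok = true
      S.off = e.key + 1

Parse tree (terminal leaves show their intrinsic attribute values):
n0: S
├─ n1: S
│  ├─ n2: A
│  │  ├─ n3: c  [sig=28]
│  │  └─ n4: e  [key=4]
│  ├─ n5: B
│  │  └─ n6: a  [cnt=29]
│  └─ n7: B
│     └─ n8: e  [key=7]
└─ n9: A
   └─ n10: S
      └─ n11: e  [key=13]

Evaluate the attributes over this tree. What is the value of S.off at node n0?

-3

1. n2.sig = 15  [15]
2. n3.sig = 28  [terminal]
3. n4.key = 4  [terminal]
4. n2.pre = 25  [A.sig + 10]
5. n5.pre = false  [A.pre > 25]
6. n6.cnt = 29  [terminal]
7. n5.ok = 23  [a.cnt - 6]
8. n5.lab = 6  [a.cnt - 23]
9. n7.pre = false  [false]
10. n8.key = 7  [terminal]
11. n7.ok = 0  [e.key - 7]
12. n7.lab = 10  [10]
13. n1.ok = true  [true]
14. n1.off = 19  [B₀.lab + 13]
15. n9.sig = 4  [4]
16. n11.key = 13  [terminal]
17. n10.ok = true  [true]
18. n10.off = 14  [e.key + 1]
19. n9.pre = -6  [S.off * 2 - 34]
20. n0.ok = false  [S₁.off > 19]
21. n0.off = -3  [A.pre + 3]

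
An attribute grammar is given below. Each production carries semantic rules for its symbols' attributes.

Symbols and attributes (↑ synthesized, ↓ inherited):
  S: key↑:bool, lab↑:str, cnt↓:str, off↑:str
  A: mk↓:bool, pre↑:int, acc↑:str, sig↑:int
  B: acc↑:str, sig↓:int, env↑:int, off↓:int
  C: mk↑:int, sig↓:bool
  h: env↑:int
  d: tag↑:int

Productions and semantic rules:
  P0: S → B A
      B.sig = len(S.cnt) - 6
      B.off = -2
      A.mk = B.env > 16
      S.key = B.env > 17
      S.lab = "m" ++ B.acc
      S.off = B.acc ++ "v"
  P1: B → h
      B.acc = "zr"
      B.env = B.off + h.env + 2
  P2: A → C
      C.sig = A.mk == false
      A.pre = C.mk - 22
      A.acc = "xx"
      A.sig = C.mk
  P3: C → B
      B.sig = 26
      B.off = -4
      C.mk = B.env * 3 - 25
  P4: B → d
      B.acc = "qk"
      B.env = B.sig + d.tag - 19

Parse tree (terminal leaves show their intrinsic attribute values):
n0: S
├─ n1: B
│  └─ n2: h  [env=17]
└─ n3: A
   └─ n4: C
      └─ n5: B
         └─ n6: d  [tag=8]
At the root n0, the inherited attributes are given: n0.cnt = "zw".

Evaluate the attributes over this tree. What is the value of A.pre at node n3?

1. n0.cnt = "zw"  [given at root]
2. n1.sig = -4  [len(S.cnt) - 6]
3. n1.off = -2  [-2]
4. n2.env = 17  [terminal]
5. n1.acc = "zr"  ["zr"]
6. n1.env = 17  [B.off + h.env + 2]
7. n3.mk = true  [B.env > 16]
8. n4.sig = false  [A.mk == false]
9. n5.sig = 26  [26]
10. n5.off = -4  [-4]
11. n6.tag = 8  [terminal]
12. n5.acc = "qk"  ["qk"]
13. n5.env = 15  [B.sig + d.tag - 19]
14. n4.mk = 20  [B.env * 3 - 25]
15. n3.pre = -2  [C.mk - 22]
16. n3.acc = "xx"  ["xx"]
17. n3.sig = 20  [C.mk]
18. n0.key = false  [B.env > 17]
19. n0.lab = "mzr"  ["m" ++ B.acc]
20. n0.off = "zrv"  [B.acc ++ "v"]

-2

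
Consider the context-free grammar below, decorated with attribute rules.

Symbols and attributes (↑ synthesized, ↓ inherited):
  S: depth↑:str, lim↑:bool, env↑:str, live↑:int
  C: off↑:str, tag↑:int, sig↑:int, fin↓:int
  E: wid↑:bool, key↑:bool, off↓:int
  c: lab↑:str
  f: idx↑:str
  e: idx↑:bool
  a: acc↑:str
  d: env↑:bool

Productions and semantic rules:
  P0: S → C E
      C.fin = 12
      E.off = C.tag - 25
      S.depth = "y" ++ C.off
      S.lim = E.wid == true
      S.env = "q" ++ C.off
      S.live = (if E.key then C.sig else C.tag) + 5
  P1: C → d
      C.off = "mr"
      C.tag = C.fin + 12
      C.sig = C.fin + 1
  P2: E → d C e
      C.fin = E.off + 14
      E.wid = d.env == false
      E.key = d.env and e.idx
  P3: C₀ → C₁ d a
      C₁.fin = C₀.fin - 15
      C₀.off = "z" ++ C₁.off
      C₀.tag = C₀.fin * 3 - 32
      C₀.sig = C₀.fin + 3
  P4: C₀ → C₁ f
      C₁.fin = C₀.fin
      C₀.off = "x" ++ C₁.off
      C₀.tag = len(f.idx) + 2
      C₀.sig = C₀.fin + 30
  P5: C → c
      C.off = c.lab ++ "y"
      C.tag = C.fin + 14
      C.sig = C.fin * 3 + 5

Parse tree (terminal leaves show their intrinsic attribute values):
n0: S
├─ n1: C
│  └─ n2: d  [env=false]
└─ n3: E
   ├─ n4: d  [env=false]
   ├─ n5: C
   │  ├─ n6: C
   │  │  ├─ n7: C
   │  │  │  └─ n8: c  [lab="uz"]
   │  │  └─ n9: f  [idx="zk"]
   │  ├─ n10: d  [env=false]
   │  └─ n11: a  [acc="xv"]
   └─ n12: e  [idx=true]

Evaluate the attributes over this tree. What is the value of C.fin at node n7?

-2

1. n1.fin = 12  [12]
2. n2.env = false  [terminal]
3. n1.off = "mr"  ["mr"]
4. n1.tag = 24  [C.fin + 12]
5. n1.sig = 13  [C.fin + 1]
6. n3.off = -1  [C.tag - 25]
7. n4.env = false  [terminal]
8. n5.fin = 13  [E.off + 14]
9. n6.fin = -2  [C₀.fin - 15]
10. n7.fin = -2  [C₀.fin]
11. n8.lab = "uz"  [terminal]
12. n7.off = "uzy"  [c.lab ++ "y"]
13. n7.tag = 12  [C.fin + 14]
14. n7.sig = -1  [C.fin * 3 + 5]
15. n9.idx = "zk"  [terminal]
16. n6.off = "xuzy"  ["x" ++ C₁.off]
17. n6.tag = 4  [len(f.idx) + 2]
18. n6.sig = 28  [C₀.fin + 30]
19. n10.env = false  [terminal]
20. n11.acc = "xv"  [terminal]
21. n5.off = "zxuzy"  ["z" ++ C₁.off]
22. n5.tag = 7  [C₀.fin * 3 - 32]
23. n5.sig = 16  [C₀.fin + 3]
24. n12.idx = true  [terminal]
25. n3.wid = true  [d.env == false]
26. n3.key = false  [d.env and e.idx]
27. n0.depth = "ymr"  ["y" ++ C.off]
28. n0.lim = true  [E.wid == true]
29. n0.env = "qmr"  ["q" ++ C.off]
30. n0.live = 29  [(if E.key then C.sig else C.tag) + 5]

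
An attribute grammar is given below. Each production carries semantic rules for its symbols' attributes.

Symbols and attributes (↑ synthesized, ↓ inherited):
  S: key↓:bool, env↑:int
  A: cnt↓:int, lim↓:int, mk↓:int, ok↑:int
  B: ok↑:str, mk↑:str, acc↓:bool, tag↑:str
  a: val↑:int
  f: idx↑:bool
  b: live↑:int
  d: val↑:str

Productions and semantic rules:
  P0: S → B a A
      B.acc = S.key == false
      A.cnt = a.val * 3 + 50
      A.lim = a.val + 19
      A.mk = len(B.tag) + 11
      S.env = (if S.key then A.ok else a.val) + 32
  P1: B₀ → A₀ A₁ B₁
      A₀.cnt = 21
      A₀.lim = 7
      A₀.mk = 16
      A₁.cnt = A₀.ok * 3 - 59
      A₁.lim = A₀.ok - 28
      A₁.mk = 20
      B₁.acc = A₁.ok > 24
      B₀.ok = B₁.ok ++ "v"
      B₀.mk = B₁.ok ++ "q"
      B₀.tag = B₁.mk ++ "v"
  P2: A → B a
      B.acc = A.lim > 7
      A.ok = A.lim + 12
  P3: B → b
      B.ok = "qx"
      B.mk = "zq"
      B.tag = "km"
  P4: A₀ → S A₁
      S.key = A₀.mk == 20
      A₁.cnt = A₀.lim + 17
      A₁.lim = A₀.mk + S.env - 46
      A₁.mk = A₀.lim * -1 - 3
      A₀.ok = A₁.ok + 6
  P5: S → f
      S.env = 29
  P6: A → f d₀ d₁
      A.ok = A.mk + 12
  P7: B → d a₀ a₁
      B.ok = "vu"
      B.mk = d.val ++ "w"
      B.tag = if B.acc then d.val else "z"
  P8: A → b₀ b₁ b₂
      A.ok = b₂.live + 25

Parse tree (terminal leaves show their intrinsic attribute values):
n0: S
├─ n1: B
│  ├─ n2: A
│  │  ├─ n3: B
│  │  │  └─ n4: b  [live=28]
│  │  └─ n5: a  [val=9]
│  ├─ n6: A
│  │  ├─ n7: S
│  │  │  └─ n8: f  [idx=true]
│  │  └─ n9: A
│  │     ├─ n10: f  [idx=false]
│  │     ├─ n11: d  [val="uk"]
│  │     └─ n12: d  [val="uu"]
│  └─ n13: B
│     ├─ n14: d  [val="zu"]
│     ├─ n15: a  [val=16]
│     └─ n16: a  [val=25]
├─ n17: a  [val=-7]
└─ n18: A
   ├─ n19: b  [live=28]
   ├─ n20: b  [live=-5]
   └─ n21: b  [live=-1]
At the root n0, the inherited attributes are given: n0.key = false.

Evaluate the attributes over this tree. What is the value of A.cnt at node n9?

1. n0.key = false  [given at root]
2. n1.acc = true  [S.key == false]
3. n2.cnt = 21  [21]
4. n2.lim = 7  [7]
5. n2.mk = 16  [16]
6. n3.acc = false  [A.lim > 7]
7. n4.live = 28  [terminal]
8. n3.ok = "qx"  ["qx"]
9. n3.mk = "zq"  ["zq"]
10. n3.tag = "km"  ["km"]
11. n5.val = 9  [terminal]
12. n2.ok = 19  [A.lim + 12]
13. n6.cnt = -2  [A₀.ok * 3 - 59]
14. n6.lim = -9  [A₀.ok - 28]
15. n6.mk = 20  [20]
16. n7.key = true  [A₀.mk == 20]
17. n8.idx = true  [terminal]
18. n7.env = 29  [29]
19. n9.cnt = 8  [A₀.lim + 17]
20. n9.lim = 3  [A₀.mk + S.env - 46]
21. n9.mk = 6  [A₀.lim * -1 - 3]
22. n10.idx = false  [terminal]
23. n11.val = "uk"  [terminal]
24. n12.val = "uu"  [terminal]
25. n9.ok = 18  [A.mk + 12]
26. n6.ok = 24  [A₁.ok + 6]
27. n13.acc = false  [A₁.ok > 24]
28. n14.val = "zu"  [terminal]
29. n15.val = 16  [terminal]
30. n16.val = 25  [terminal]
31. n13.ok = "vu"  ["vu"]
32. n13.mk = "zuw"  [d.val ++ "w"]
33. n13.tag = "z"  [if B.acc then d.val else "z"]
34. n1.ok = "vuv"  [B₁.ok ++ "v"]
35. n1.mk = "vuq"  [B₁.ok ++ "q"]
36. n1.tag = "zuwv"  [B₁.mk ++ "v"]
37. n17.val = -7  [terminal]
38. n18.cnt = 29  [a.val * 3 + 50]
39. n18.lim = 12  [a.val + 19]
40. n18.mk = 15  [len(B.tag) + 11]
41. n19.live = 28  [terminal]
42. n20.live = -5  [terminal]
43. n21.live = -1  [terminal]
44. n18.ok = 24  [b₂.live + 25]
45. n0.env = 25  [(if S.key then A.ok else a.val) + 32]

8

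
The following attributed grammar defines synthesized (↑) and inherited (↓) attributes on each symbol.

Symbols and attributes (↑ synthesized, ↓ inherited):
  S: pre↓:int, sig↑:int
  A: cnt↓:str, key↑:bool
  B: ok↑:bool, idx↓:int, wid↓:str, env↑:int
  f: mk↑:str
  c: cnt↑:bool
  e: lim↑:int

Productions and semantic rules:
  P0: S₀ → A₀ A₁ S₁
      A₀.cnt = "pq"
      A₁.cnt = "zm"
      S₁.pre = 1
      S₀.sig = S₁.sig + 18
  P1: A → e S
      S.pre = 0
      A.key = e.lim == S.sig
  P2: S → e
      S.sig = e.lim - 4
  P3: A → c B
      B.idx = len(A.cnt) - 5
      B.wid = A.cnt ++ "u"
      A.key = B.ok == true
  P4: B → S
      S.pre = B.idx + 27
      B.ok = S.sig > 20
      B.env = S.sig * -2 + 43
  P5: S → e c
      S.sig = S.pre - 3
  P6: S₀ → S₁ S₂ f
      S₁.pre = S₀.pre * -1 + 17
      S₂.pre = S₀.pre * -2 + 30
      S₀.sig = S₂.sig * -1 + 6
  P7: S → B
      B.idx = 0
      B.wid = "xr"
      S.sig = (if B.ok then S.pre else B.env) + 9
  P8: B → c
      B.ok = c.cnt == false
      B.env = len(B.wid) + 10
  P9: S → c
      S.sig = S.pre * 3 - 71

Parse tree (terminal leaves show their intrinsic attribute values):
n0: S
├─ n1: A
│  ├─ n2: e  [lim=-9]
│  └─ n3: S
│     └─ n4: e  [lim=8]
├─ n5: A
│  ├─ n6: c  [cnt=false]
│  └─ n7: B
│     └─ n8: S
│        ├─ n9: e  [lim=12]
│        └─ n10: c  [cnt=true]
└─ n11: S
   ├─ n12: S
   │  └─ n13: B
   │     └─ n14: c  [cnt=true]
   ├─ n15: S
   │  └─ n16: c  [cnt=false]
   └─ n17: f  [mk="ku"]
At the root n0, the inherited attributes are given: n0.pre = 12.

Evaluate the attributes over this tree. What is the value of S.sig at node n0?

11

1. n0.pre = 12  [given at root]
2. n1.cnt = "pq"  ["pq"]
3. n2.lim = -9  [terminal]
4. n3.pre = 0  [0]
5. n4.lim = 8  [terminal]
6. n3.sig = 4  [e.lim - 4]
7. n1.key = false  [e.lim == S.sig]
8. n5.cnt = "zm"  ["zm"]
9. n6.cnt = false  [terminal]
10. n7.idx = -3  [len(A.cnt) - 5]
11. n7.wid = "zmu"  [A.cnt ++ "u"]
12. n8.pre = 24  [B.idx + 27]
13. n9.lim = 12  [terminal]
14. n10.cnt = true  [terminal]
15. n8.sig = 21  [S.pre - 3]
16. n7.ok = true  [S.sig > 20]
17. n7.env = 1  [S.sig * -2 + 43]
18. n5.key = true  [B.ok == true]
19. n11.pre = 1  [1]
20. n12.pre = 16  [S₀.pre * -1 + 17]
21. n13.idx = 0  [0]
22. n13.wid = "xr"  ["xr"]
23. n14.cnt = true  [terminal]
24. n13.ok = false  [c.cnt == false]
25. n13.env = 12  [len(B.wid) + 10]
26. n12.sig = 21  [(if B.ok then S.pre else B.env) + 9]
27. n15.pre = 28  [S₀.pre * -2 + 30]
28. n16.cnt = false  [terminal]
29. n15.sig = 13  [S.pre * 3 - 71]
30. n17.mk = "ku"  [terminal]
31. n11.sig = -7  [S₂.sig * -1 + 6]
32. n0.sig = 11  [S₁.sig + 18]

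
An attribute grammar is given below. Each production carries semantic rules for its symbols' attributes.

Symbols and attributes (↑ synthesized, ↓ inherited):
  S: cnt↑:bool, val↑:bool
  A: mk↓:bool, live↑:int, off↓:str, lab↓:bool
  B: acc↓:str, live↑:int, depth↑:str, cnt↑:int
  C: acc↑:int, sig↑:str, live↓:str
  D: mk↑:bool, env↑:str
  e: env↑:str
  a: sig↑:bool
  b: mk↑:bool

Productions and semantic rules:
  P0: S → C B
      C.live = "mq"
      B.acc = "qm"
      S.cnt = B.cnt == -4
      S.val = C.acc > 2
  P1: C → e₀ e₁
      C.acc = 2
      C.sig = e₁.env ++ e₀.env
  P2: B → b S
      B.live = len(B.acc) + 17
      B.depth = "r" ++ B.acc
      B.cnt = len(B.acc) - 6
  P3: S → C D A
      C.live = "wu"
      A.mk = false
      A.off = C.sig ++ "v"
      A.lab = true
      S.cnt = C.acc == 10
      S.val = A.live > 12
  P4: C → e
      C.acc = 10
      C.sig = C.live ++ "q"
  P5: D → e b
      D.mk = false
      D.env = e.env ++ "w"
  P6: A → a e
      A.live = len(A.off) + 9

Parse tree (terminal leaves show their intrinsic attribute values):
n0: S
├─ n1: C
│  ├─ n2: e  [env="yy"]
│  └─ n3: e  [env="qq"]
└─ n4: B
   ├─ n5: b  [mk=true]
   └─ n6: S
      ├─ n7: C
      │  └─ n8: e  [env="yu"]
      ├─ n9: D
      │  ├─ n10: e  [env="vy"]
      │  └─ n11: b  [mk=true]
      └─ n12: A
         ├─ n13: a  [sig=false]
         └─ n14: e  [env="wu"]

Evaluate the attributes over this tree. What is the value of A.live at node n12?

13

1. n1.live = "mq"  ["mq"]
2. n2.env = "yy"  [terminal]
3. n3.env = "qq"  [terminal]
4. n1.acc = 2  [2]
5. n1.sig = "qqyy"  [e₁.env ++ e₀.env]
6. n4.acc = "qm"  ["qm"]
7. n5.mk = true  [terminal]
8. n7.live = "wu"  ["wu"]
9. n8.env = "yu"  [terminal]
10. n7.acc = 10  [10]
11. n7.sig = "wuq"  [C.live ++ "q"]
12. n10.env = "vy"  [terminal]
13. n11.mk = true  [terminal]
14. n9.mk = false  [false]
15. n9.env = "vyw"  [e.env ++ "w"]
16. n12.mk = false  [false]
17. n12.off = "wuqv"  [C.sig ++ "v"]
18. n12.lab = true  [true]
19. n13.sig = false  [terminal]
20. n14.env = "wu"  [terminal]
21. n12.live = 13  [len(A.off) + 9]
22. n6.cnt = true  [C.acc == 10]
23. n6.val = true  [A.live > 12]
24. n4.live = 19  [len(B.acc) + 17]
25. n4.depth = "rqm"  ["r" ++ B.acc]
26. n4.cnt = -4  [len(B.acc) - 6]
27. n0.cnt = true  [B.cnt == -4]
28. n0.val = false  [C.acc > 2]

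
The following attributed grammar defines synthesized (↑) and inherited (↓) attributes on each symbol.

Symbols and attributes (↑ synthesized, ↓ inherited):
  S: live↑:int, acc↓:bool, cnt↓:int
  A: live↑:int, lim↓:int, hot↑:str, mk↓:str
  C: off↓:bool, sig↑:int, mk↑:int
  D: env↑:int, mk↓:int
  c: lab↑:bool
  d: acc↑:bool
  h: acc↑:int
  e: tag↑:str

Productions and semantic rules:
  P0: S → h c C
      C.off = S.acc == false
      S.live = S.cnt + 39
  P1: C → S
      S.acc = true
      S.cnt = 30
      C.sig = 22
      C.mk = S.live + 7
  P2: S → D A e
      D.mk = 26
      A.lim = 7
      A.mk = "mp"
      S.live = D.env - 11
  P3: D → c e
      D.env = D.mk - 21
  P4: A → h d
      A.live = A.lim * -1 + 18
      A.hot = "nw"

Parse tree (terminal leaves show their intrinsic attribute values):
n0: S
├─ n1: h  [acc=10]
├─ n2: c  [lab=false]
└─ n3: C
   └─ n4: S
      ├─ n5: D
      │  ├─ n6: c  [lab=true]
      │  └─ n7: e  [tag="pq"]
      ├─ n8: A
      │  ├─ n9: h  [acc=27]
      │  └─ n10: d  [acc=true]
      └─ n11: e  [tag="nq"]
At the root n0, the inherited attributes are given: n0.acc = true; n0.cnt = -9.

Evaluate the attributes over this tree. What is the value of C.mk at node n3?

1

1. n0.acc = true  [given at root]
2. n0.cnt = -9  [given at root]
3. n1.acc = 10  [terminal]
4. n2.lab = false  [terminal]
5. n3.off = false  [S.acc == false]
6. n4.acc = true  [true]
7. n4.cnt = 30  [30]
8. n5.mk = 26  [26]
9. n6.lab = true  [terminal]
10. n7.tag = "pq"  [terminal]
11. n5.env = 5  [D.mk - 21]
12. n8.lim = 7  [7]
13. n8.mk = "mp"  ["mp"]
14. n9.acc = 27  [terminal]
15. n10.acc = true  [terminal]
16. n8.live = 11  [A.lim * -1 + 18]
17. n8.hot = "nw"  ["nw"]
18. n11.tag = "nq"  [terminal]
19. n4.live = -6  [D.env - 11]
20. n3.sig = 22  [22]
21. n3.mk = 1  [S.live + 7]
22. n0.live = 30  [S.cnt + 39]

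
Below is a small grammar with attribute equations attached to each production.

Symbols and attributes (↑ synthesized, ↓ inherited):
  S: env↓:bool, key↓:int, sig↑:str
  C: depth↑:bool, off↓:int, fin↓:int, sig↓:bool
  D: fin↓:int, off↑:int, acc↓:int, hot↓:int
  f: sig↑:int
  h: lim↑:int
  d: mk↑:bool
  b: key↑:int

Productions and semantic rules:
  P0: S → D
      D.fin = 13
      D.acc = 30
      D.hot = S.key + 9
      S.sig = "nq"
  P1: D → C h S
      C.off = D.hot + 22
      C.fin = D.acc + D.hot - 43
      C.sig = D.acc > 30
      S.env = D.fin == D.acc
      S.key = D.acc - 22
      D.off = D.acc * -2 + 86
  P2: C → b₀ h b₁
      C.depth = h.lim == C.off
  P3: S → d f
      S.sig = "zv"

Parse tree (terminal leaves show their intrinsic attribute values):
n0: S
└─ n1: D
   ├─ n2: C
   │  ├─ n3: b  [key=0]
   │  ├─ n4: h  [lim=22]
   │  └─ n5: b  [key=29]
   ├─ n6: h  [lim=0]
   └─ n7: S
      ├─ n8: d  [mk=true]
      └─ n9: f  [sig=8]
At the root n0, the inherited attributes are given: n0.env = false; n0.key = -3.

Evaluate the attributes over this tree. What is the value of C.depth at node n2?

false

1. n0.env = false  [given at root]
2. n0.key = -3  [given at root]
3. n1.fin = 13  [13]
4. n1.acc = 30  [30]
5. n1.hot = 6  [S.key + 9]
6. n2.off = 28  [D.hot + 22]
7. n2.fin = -7  [D.acc + D.hot - 43]
8. n2.sig = false  [D.acc > 30]
9. n3.key = 0  [terminal]
10. n4.lim = 22  [terminal]
11. n5.key = 29  [terminal]
12. n2.depth = false  [h.lim == C.off]
13. n6.lim = 0  [terminal]
14. n7.env = false  [D.fin == D.acc]
15. n7.key = 8  [D.acc - 22]
16. n8.mk = true  [terminal]
17. n9.sig = 8  [terminal]
18. n7.sig = "zv"  ["zv"]
19. n1.off = 26  [D.acc * -2 + 86]
20. n0.sig = "nq"  ["nq"]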